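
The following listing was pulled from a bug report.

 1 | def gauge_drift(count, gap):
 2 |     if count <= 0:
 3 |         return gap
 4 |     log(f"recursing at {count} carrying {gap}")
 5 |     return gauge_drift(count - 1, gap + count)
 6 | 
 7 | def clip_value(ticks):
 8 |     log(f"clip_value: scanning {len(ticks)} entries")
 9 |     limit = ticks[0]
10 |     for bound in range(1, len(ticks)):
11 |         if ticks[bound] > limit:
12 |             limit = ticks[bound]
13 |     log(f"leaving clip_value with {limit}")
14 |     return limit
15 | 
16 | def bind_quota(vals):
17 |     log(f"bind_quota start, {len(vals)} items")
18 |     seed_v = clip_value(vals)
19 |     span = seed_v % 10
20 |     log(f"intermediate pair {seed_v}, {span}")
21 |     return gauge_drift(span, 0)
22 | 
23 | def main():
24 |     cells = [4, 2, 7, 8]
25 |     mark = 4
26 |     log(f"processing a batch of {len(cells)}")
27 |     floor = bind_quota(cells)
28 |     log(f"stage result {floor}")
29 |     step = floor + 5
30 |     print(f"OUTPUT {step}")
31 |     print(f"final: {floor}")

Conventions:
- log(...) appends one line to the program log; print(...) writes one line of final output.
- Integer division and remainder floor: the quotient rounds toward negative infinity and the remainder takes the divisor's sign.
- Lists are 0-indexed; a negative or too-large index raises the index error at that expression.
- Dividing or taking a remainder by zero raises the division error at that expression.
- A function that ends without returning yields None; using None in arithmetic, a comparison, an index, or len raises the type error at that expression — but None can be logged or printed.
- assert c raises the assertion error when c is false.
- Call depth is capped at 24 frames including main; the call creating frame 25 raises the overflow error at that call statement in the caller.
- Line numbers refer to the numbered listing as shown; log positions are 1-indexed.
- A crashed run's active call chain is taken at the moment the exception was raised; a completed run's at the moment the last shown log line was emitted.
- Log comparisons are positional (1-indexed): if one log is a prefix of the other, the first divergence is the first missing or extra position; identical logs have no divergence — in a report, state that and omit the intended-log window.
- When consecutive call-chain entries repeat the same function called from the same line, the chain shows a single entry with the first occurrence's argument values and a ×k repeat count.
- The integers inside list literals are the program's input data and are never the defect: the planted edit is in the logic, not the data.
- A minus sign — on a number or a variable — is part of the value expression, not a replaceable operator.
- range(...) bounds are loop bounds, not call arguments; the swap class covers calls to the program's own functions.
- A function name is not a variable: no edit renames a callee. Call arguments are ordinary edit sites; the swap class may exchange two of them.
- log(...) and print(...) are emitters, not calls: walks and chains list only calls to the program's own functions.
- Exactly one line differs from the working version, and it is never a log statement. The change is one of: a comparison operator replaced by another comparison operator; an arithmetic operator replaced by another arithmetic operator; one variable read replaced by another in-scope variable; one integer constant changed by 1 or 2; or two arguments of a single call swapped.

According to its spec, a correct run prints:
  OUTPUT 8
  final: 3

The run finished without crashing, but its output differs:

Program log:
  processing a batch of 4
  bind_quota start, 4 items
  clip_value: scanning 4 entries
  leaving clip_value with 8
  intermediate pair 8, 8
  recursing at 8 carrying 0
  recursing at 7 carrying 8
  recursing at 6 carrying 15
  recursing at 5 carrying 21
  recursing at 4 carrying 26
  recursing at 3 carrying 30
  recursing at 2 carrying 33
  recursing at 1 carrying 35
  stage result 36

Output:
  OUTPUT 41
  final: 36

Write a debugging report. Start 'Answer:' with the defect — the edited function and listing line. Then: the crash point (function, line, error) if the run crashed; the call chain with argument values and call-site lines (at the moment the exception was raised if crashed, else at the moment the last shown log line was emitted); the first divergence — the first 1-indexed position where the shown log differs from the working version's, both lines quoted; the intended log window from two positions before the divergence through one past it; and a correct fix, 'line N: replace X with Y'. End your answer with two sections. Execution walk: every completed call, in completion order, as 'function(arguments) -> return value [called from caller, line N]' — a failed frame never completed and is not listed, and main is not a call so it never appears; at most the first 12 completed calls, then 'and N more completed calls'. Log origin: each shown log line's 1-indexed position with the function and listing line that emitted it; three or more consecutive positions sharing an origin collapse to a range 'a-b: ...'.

Answer: the defect is in clip_value at line 11.
Core observation: Position 4 is the first bad log line: 'leaving clip_value with 8' should read 'leaving clip_value with 2'.
Call chain: main.
First divergence: position 4 — the shown line 'leaving clip_value with 8' should read 'leaving clip_value with 2'.
Intended log window:
  2: bind_quota start, 4 items
  3: clip_value: scanning 4 entries
  4: leaving clip_value with 2
  5: intermediate pair 2, 2
Execution walk:
  clip_value([4, 2, 7, 8]) -> 8  [called from bind_quota, line 18]
  gauge_drift(0, 36) -> 36  [called from gauge_drift, line 5]
  gauge_drift(1, 35) -> 36  [called from gauge_drift, line 5]
  gauge_drift(2, 33) -> 36  [called from gauge_drift, line 5]
  gauge_drift(3, 30) -> 36  [called from gauge_drift, line 5]
  gauge_drift(4, 26) -> 36  [called from gauge_drift, line 5]
  gauge_drift(5, 21) -> 36  [called from gauge_drift, line 5]
  gauge_drift(6, 15) -> 36  [called from gauge_drift, line 5]
  gauge_drift(7, 8) -> 36  [called from gauge_drift, line 5]
  gauge_drift(8, 0) -> 36  [called from bind_quota, line 21]
  bind_quota([4, 2, 7, 8]) -> 36  [called from main, line 27]
Log origin:
  1: emitted by main (line 26)
  2: emitted by bind_quota (line 17)
  3: emitted by clip_value (line 8)
  4: emitted by clip_value (line 13)
  5: emitted by bind_quota (line 20)
  6-13: emitted by gauge_drift (line 4)
  14: emitted by main (line 28)
A correct fix: line 11: replace `>` with `<`.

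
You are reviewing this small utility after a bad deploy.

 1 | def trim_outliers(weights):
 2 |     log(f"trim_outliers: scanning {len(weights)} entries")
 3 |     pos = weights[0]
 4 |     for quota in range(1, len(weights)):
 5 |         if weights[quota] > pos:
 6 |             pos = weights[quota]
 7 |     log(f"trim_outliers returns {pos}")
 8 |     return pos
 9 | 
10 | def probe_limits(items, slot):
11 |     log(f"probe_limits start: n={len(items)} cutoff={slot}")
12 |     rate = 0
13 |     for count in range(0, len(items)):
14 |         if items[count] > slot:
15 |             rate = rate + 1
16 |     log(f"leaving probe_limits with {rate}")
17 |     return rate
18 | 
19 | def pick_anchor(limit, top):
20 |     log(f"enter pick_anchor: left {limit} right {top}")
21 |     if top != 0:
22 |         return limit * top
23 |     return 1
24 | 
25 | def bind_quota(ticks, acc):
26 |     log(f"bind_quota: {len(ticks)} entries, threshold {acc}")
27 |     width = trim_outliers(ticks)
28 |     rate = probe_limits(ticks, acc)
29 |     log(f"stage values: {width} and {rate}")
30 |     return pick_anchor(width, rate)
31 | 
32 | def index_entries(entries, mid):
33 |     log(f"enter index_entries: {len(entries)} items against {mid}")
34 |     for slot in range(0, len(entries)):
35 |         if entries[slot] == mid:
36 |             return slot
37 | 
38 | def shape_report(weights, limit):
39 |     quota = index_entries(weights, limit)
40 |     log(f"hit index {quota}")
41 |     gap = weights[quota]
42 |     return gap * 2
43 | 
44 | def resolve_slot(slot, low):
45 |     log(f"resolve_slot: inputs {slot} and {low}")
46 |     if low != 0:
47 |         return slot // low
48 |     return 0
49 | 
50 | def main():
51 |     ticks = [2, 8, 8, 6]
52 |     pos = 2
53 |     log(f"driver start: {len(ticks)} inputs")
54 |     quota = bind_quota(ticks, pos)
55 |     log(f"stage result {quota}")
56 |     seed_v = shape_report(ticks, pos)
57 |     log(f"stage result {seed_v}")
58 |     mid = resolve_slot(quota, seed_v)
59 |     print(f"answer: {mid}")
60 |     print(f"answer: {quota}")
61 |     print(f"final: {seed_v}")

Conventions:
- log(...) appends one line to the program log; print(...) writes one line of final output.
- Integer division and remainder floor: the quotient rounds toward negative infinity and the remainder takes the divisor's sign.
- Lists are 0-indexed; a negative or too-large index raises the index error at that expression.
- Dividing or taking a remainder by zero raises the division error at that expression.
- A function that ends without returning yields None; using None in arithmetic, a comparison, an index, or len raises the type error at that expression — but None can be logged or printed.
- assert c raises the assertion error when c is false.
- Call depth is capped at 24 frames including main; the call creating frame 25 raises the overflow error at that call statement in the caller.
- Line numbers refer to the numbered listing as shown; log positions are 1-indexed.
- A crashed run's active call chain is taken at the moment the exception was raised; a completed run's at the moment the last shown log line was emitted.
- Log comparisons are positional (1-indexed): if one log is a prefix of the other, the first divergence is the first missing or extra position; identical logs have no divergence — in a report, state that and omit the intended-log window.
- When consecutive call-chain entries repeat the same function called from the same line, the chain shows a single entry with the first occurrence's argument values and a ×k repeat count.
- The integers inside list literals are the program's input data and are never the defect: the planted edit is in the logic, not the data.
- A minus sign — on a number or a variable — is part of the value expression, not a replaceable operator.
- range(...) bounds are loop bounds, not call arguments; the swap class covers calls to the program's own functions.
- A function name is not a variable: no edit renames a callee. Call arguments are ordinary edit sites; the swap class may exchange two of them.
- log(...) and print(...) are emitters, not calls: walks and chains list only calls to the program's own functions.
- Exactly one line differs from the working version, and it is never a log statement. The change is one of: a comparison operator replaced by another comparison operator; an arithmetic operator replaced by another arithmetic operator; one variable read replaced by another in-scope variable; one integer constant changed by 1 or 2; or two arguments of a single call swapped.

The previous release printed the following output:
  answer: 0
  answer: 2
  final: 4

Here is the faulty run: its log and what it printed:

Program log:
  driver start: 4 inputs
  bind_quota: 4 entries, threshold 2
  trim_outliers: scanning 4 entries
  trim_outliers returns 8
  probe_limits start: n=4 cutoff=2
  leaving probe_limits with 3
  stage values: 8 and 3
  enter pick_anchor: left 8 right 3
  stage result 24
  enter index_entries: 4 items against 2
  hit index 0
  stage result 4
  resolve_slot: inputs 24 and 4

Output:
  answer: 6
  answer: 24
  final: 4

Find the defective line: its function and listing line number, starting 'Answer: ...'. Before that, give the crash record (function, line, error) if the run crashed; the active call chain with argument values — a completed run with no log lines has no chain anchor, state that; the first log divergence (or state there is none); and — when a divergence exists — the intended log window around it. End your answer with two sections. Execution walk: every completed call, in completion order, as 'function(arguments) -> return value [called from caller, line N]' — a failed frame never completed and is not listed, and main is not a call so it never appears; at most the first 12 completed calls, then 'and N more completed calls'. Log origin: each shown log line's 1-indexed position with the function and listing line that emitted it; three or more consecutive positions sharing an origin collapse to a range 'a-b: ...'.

Answer: the defect is in pick_anchor at line 22.
Core observation: Log line 9 is where behavior first shows: 'stage result 24' appears instead of 'stage result 2'.
Call chain: main -> resolve_slot(24, 4) (called at line 58).
First divergence: position 9 — shown 'stage result 24', intended 'stage result 2'.
Intended log window:
  7: stage values: 8 and 3
  8: enter pick_anchor: left 8 right 3
  9: stage result 2
  10: enter index_entries: 4 items against 2
Execution walk:
  trim_outliers([2, 8, 8, 6]) -> 8  [called from bind_quota, line 27]
  probe_limits([2, 8, 8, 6], 2) -> 3  [called from bind_quota, line 28]
  pick_anchor(8, 3) -> 24  [called from bind_quota, line 30]
  bind_quota([2, 8, 8, 6], 2) -> 24  [called from main, line 54]
  index_entries([2, 8, 8, 6], 2) -> 0  [called from shape_report, line 39]
  shape_report([2, 8, 8, 6], 2) -> 4  [called from main, line 56]
  resolve_slot(24, 4) -> 6  [called from main, line 58]
Origin of each log line:
  1: emitted by main (line 53)
  2: emitted by bind_quota (line 26)
  3: emitted by trim_outliers (line 2)
  4: emitted by trim_outliers (line 7)
  5: emitted by probe_limits (line 11)
  6: emitted by probe_limits (line 16)
  7: emitted by bind_quota (line 29)
  8: emitted by pick_anchor (line 20)
  9: emitted by main (line 55)
  10: emitted by index_entries (line 33)
  11: emitted by shape_report (line 40)
  12: emitted by main (line 57)
  13: emitted by resolve_slot (line 45)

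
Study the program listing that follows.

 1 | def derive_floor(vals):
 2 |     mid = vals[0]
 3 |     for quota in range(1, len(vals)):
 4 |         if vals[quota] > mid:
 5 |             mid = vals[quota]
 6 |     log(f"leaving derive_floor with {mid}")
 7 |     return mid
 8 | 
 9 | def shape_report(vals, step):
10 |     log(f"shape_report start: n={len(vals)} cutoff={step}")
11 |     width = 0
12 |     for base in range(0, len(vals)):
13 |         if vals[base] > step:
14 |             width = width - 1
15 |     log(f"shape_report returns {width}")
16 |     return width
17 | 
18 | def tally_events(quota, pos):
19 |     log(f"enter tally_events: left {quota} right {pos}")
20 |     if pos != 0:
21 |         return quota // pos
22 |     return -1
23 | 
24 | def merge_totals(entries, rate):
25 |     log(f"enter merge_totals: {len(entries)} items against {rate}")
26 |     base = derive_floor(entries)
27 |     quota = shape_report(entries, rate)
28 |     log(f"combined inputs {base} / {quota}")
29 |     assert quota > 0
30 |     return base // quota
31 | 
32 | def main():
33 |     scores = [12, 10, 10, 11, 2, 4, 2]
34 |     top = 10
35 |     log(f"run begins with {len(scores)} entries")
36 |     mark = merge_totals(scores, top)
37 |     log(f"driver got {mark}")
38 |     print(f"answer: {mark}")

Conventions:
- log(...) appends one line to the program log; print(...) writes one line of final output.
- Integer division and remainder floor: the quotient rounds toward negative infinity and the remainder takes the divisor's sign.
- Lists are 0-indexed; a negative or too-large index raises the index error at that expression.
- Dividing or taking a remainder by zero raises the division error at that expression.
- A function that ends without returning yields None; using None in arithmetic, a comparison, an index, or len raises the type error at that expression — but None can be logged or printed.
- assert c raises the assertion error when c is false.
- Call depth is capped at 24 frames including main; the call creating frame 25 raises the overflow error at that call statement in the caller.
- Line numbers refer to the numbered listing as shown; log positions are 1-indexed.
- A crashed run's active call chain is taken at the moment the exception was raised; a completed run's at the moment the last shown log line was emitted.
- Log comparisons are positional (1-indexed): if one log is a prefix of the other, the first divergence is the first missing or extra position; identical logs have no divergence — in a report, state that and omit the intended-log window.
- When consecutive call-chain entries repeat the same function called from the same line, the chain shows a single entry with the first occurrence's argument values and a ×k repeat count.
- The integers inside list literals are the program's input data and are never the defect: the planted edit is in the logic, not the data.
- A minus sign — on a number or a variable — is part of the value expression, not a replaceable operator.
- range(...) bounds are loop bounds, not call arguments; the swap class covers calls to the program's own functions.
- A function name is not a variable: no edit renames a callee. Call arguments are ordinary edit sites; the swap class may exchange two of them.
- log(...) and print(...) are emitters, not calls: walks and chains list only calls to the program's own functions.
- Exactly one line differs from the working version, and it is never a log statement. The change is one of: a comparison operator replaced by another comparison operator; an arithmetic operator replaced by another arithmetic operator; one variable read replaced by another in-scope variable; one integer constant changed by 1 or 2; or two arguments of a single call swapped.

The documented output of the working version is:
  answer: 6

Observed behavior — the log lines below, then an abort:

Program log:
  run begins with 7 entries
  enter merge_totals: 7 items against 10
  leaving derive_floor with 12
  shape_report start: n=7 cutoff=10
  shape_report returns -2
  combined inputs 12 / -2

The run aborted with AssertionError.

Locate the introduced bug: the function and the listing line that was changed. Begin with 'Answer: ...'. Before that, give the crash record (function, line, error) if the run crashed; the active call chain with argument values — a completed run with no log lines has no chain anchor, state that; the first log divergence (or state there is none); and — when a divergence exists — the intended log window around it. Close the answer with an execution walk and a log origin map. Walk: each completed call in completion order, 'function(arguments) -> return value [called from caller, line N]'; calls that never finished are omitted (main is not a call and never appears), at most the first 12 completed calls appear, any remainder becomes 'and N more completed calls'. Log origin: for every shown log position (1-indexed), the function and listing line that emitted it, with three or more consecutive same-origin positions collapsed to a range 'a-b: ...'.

Answer: the defect is in shape_report at line 14.
Key observation: Everything matches until log position 5, which reads 'shape_report returns -2' in place of 'shape_report returns 2'.
Crash: merge_totals, line 29, AssertionError.
Call chain: main -> merge_totals([12, 10, 10, 11, 2, 4, 2], 10) (called at line 36).
First divergence: position 5 — shown 'shape_report returns -2', intended 'shape_report returns 2'.
Intended log window:
  3: leaving derive_floor with 12
  4: shape_report start: n=7 cutoff=10
  5: shape_report returns 2
  6: combined inputs 12 / 2
Execution walk:
  derive_floor([12, 10, 10, 11, 2, 4, 2]) -> 12  [called from merge_totals, line 26]
  shape_report([12, 10, 10, 11, 2, 4, 2], 10) -> -2  [called from merge_totals, line 27]
Log origin:
  1: emitted by main (line 35)
  2: emitted by merge_totals (line 25)
  3: emitted by derive_floor (line 6)
  4: emitted by shape_report (line 10)
  5: emitted by shape_report (line 15)
  6: emitted by merge_totals (line 28)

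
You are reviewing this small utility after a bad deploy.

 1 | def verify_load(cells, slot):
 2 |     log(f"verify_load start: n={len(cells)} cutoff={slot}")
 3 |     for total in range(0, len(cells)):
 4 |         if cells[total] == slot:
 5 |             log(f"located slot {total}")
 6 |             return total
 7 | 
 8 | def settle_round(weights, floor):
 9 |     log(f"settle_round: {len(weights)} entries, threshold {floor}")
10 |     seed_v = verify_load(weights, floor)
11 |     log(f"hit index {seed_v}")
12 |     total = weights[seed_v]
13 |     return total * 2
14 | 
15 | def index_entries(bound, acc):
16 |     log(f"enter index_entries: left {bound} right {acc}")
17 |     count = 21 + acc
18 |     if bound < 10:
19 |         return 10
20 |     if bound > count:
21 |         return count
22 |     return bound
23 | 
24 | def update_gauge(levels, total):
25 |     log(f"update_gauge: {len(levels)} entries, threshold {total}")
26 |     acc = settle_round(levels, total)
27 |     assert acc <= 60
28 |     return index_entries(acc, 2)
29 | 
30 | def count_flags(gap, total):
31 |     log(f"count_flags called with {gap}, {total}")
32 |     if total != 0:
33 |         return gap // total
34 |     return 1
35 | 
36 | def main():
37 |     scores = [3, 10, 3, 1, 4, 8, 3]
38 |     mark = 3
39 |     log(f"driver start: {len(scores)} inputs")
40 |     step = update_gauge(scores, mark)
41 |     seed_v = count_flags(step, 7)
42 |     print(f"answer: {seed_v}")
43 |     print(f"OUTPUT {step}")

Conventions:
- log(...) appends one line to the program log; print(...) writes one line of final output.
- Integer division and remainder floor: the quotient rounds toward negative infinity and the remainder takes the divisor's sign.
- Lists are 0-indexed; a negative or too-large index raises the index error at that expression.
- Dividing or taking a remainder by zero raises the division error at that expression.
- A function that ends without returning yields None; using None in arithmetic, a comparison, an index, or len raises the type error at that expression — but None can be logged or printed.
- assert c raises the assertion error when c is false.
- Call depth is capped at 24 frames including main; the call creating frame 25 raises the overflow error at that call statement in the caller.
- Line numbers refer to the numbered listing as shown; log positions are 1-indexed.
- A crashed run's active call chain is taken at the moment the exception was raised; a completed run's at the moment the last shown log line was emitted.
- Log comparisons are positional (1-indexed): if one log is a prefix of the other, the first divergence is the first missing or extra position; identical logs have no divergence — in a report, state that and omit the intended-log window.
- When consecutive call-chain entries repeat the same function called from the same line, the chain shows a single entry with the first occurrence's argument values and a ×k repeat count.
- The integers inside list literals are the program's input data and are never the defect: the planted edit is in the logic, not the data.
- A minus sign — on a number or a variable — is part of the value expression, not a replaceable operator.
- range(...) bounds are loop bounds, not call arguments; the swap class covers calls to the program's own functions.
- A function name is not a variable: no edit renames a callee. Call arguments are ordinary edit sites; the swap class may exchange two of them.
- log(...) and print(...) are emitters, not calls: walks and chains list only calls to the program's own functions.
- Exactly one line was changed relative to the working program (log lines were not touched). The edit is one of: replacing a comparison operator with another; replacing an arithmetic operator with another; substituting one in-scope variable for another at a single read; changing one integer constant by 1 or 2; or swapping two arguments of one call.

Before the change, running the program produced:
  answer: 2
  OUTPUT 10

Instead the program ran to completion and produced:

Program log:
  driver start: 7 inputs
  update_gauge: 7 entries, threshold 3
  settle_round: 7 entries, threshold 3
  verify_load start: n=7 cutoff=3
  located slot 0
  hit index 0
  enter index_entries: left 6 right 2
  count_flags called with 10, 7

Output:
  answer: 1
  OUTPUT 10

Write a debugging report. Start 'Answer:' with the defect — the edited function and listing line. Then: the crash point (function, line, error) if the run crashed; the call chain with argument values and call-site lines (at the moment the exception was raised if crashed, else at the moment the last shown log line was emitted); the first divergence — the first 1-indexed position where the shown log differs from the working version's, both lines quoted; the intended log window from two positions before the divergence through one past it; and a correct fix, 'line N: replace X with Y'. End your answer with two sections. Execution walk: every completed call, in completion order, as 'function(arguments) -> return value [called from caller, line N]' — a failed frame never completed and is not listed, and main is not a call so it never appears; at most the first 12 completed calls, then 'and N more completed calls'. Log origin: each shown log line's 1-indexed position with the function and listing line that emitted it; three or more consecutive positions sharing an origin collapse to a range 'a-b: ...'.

Answer: the defect is in main at line 41.
Key observation: At log position 8 the runs split — shown 'count_flags called with 10, 7', but the working version logs 'count_flags called with 10, 5'.
Call chain: main -> count_flags(10, 7) (called at line 41).
First divergence: at position 8 the run shows 'count_flags called with 10, 7' where the working version logs 'count_flags called with 10, 5'.
Intended log window:
  6: hit index 0
  7: enter index_entries: left 6 right 2
  8: count_flags called with 10, 5
Execution walk:
  verify_load([3, 10, 3, 1, 4, 8, 3], 3) -> 0  [called from settle_round, line 10]
  settle_round([3, 10, 3, 1, 4, 8, 3], 3) -> 6  [called from update_gauge, line 26]
  index_entries(6, 2) -> 10  [called from update_gauge, line 28]
  update_gauge([3, 10, 3, 1, 4, 8, 3], 3) -> 10  [called from main, line 40]
  count_flags(10, 7) -> 1  [called from main, line 41]
Origin of each log line:
  1 — main, line 39
  2 — update_gauge, line 25
  3 — settle_round, line 9
  4 — verify_load, line 2
  5 — verify_load, line 5
  6 — settle_round, line 11
  7 — index_entries, line 16
  8 — count_flags, line 31
A correct fix: line 41: replace `7` with `5`.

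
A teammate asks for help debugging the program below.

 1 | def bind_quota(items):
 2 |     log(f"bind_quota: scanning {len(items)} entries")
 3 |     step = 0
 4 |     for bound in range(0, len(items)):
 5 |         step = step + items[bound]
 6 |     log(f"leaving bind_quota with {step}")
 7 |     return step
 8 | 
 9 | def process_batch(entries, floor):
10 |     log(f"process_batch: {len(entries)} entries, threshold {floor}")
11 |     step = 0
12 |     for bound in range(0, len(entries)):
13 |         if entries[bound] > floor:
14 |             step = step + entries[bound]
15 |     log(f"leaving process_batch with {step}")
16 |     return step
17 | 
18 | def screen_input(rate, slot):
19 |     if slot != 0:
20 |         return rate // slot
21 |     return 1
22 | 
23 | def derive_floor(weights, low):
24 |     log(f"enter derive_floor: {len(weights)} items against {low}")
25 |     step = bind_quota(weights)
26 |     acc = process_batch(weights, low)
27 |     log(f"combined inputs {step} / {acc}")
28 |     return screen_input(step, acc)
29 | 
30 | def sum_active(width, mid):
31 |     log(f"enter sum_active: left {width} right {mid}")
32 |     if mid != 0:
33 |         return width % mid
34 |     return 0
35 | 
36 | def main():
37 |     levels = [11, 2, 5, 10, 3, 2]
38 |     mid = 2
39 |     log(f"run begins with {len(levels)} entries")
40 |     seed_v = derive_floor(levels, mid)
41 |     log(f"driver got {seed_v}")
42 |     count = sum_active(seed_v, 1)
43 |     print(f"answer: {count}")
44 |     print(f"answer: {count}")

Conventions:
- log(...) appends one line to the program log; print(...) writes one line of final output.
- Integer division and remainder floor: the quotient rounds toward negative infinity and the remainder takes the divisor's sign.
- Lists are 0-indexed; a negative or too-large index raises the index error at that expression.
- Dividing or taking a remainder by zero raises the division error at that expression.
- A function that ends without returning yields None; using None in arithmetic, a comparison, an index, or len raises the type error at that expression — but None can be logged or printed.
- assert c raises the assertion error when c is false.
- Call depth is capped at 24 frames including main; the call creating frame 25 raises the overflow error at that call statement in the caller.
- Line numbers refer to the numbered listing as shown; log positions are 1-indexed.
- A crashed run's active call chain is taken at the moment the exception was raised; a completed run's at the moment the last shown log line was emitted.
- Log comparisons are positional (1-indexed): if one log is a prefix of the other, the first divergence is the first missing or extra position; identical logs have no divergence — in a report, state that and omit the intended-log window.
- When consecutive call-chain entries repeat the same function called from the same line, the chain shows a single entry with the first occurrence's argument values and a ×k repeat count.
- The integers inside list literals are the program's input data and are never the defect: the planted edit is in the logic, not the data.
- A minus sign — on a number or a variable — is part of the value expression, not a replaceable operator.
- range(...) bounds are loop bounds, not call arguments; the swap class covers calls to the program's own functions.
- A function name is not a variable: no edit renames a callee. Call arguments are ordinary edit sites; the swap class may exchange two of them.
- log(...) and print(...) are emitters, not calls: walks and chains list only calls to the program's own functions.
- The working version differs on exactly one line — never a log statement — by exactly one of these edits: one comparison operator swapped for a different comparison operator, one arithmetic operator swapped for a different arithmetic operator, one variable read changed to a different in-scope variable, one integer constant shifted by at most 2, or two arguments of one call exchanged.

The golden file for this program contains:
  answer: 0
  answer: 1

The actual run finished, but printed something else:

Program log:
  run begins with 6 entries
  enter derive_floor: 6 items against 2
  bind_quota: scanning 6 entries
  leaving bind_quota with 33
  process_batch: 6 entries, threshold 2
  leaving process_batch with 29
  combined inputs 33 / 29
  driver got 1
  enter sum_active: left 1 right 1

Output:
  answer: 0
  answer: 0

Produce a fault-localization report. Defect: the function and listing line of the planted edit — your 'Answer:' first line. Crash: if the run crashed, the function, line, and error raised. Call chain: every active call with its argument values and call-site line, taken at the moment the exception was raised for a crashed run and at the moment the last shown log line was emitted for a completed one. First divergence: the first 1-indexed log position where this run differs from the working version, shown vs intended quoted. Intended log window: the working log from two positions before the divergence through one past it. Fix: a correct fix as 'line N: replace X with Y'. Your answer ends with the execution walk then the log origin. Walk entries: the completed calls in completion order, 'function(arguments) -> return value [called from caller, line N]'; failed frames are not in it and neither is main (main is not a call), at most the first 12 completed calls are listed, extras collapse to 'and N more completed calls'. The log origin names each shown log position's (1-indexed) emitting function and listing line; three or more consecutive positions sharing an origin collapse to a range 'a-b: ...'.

Answer: the defect is in main at line 44.
Core observation: Every logged value matches the working version; the printed result is what differs.
Call chain: main -> sum_active(1, 1) (called at line 42).
First divergence: none — the logs agree in full.
Execution walk:
  bind_quota([11, 2, 5, 10, 3, 2]) -> 33  [called from derive_floor, line 25]
  process_batch([11, 2, 5, 10, 3, 2], 2) -> 29  [called from derive_floor, line 26]
  screen_input(33, 29) -> 1  [called from derive_floor, line 28]
  derive_floor([11, 2, 5, 10, 3, 2], 2) -> 1  [called from main, line 40]
  sum_active(1, 1) -> 0  [called from main, line 42]
Log origin:
  1: logged in main at line 39
  2: logged in derive_floor at line 24
  3: logged in bind_quota at line 2
  4: logged in bind_quota at line 6
  5: logged in process_batch at line 10
  6: logged in process_batch at line 15
  7: logged in derive_floor at line 27
  8: logged in main at line 41
  9: logged in sum_active at line 31
A correct fix: line 44: replace `count` with `seed_v`.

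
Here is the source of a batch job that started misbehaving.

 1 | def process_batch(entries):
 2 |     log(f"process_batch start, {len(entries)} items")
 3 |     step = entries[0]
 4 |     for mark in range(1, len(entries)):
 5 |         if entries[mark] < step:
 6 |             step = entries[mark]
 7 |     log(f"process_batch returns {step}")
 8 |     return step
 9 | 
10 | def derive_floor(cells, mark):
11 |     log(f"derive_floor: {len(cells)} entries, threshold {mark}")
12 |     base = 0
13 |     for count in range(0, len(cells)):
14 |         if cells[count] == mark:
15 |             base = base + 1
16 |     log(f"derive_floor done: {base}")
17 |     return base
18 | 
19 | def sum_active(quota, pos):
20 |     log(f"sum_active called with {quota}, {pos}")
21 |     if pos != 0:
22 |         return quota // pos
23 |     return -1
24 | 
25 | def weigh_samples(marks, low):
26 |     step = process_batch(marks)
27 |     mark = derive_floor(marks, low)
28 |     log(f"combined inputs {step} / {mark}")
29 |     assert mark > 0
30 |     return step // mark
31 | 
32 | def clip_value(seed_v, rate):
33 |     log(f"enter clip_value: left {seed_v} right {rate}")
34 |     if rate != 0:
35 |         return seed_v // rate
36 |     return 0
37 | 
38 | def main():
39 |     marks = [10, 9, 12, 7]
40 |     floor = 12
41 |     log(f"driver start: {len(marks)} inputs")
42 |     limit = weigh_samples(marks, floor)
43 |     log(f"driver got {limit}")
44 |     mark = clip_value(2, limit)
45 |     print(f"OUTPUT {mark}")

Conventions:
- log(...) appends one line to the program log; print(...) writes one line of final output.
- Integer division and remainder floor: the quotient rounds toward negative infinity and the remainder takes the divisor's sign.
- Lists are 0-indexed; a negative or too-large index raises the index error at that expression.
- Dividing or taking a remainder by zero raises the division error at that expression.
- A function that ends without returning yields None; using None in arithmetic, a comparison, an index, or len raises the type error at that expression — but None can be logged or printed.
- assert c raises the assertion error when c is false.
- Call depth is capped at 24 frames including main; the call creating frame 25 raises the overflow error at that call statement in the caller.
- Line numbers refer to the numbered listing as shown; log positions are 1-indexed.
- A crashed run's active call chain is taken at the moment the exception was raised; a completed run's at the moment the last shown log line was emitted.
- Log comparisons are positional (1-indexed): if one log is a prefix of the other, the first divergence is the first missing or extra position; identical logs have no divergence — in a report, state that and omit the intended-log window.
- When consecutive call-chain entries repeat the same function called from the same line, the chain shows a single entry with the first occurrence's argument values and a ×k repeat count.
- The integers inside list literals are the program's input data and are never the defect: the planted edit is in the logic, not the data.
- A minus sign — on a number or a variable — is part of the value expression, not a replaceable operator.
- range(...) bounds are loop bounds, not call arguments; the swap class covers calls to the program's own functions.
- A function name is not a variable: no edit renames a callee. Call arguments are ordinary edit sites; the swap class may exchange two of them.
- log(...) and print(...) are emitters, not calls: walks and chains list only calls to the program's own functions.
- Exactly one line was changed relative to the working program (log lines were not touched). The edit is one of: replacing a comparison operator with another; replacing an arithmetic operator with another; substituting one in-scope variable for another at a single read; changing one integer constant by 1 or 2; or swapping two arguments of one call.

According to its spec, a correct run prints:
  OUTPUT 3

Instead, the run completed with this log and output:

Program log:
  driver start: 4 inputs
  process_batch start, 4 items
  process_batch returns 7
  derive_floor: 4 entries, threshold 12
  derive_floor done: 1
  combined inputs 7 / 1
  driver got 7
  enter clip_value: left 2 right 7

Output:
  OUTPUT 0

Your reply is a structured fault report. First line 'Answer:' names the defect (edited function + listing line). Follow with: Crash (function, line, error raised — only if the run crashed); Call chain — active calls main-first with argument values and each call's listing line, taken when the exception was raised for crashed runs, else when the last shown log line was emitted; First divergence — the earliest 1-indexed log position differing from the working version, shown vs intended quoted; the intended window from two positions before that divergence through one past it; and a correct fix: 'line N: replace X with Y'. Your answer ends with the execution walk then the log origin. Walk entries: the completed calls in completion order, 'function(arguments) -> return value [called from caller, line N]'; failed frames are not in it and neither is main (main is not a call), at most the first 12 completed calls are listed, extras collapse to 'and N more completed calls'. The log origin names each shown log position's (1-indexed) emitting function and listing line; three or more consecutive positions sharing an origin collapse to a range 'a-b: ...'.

Answer: the defect is in main at line 44.
Key fact: Log line 8 is where behavior first shows: 'enter clip_value: left 2 right 7' appears instead of 'enter clip_value: left 7 right 2'.
Call chain: main -> clip_value(2, 7) (called at line 44).
First divergence: position 8 — the shown line 'enter clip_value: left 2 right 7' should read 'enter clip_value: left 7 right 2'.
Intended log window:
  6: combined inputs 7 / 1
  7: driver got 7
  8: enter clip_value: left 7 right 2
Execution walk:
  process_batch([10, 9, 12, 7]) -> 7  [called from weigh_samples, line 26]
  derive_floor([10, 9, 12, 7], 12) -> 1  [called from weigh_samples, line 27]
  weigh_samples([10, 9, 12, 7], 12) -> 7  [called from main, line 42]
  clip_value(2, 7) -> 0  [called from main, line 44]
Log line origins:
  1 — main, line 41
  2 — process_batch, line 2
  3 — process_batch, line 7
  4 — derive_floor, line 11
  5 — derive_floor, line 16
  6 — weigh_samples, line 28
  7 — main, line 43
  8 — clip_value, line 33
A correct fix: line 44: replace `clip_value(2, limit)` with `clip_value(limit, 2)`.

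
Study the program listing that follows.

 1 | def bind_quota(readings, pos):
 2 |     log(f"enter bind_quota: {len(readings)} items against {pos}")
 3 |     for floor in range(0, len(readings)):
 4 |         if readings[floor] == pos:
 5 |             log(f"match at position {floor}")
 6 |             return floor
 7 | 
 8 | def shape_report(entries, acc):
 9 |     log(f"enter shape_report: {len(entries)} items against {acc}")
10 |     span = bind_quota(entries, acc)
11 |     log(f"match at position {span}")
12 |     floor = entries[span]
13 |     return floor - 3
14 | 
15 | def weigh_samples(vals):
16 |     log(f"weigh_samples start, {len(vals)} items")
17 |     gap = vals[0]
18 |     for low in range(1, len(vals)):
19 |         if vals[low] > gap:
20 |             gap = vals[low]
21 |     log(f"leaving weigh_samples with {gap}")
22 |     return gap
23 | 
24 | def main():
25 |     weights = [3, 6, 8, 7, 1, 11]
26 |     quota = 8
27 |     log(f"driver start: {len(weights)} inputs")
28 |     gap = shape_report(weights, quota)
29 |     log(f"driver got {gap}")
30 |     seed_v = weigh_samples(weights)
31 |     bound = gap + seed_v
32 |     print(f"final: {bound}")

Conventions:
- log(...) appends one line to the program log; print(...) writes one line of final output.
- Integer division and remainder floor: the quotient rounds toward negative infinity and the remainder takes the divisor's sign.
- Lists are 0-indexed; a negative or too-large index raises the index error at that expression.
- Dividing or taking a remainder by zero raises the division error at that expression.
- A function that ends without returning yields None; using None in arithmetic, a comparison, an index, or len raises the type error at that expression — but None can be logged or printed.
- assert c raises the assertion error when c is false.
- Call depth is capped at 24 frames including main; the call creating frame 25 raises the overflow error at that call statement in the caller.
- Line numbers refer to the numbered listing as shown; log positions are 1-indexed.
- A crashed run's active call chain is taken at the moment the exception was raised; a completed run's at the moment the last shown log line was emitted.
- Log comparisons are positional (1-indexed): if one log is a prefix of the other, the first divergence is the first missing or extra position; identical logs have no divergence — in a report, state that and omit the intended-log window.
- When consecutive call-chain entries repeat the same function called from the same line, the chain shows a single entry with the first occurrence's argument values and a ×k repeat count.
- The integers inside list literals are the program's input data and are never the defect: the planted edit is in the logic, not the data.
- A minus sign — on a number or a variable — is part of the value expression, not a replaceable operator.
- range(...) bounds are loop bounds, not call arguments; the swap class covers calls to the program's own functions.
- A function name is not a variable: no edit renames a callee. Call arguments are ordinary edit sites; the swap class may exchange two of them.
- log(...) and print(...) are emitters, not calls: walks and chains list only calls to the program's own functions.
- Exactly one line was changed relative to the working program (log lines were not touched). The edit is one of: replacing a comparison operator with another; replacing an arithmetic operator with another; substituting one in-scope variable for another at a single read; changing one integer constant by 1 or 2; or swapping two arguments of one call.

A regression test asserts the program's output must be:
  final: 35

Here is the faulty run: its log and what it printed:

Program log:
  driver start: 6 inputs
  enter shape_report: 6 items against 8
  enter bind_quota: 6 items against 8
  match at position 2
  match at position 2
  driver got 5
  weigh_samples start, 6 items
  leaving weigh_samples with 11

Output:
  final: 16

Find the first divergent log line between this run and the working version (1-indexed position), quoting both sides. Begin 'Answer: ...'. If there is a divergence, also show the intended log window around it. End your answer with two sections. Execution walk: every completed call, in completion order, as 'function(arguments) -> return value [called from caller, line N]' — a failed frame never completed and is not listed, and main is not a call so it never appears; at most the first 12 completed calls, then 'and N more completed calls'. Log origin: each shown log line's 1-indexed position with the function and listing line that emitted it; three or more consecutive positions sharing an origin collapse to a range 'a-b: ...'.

Answer: position 6; shown 'driver got 5' vs intended 'driver got 24'.
Intended log window:
  4: match at position 2
  5: match at position 2
  6: driver got 24
  7: weigh_samples start, 6 items
Execution walk:
  bind_quota([3, 6, 8, 7, 1, 11], 8) -> 2  [called from shape_report, line 10]
  shape_report([3, 6, 8, 7, 1, 11], 8) -> 5  [called from main, line 28]
  weigh_samples([3, 6, 8, 7, 1, 11]) -> 11  [called from main, line 30]
Origin of each log line:
  1: logged in main at line 27
  2: logged in shape_report at line 9
  3: logged in bind_quota at line 2
  4: logged in bind_quota at line 5
  5: logged in shape_report at line 11
  6: logged in main at line 29
  7: logged in weigh_samples at line 16
  8: logged in weigh_samples at line 21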